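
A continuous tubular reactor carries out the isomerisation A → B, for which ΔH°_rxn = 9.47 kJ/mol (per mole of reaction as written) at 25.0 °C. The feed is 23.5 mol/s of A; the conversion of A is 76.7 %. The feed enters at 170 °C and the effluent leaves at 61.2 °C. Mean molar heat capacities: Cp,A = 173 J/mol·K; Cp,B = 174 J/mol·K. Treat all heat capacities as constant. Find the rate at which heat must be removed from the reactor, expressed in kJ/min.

Q_out = 16300 kJ/min

Extent of reaction ξ = 0.767 × 23.5 = 18.024 mol/s
Reaction term: ξ·ΔH°_rxn = 18.024 × 9.47 = 170.69 kJ/s
Sensible, feed 170→25 °C: -589.5 kJ/s
Outlet flows (mol/s): A 5.4755, B 18.024
Sensible, products 25→61.2 °C: 147.82 kJ/s
Q = ΔH = -270.98 kJ/s = -270.98 kW
Heat removed = 16259 kJ/min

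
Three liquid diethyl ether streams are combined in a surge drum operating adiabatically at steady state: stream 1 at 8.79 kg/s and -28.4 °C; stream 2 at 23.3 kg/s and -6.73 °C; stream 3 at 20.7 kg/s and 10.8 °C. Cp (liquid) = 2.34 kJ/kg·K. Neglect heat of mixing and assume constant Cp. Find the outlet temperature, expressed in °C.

No heat crosses the boundary, so H_out = H_in.
T_out = Σ ṁᵢCp,ᵢTᵢ / Σ ṁᵢCp,ᵢ
      = -427.95 / 123.53 = -3.4644 °C

T_out = -3.46 °C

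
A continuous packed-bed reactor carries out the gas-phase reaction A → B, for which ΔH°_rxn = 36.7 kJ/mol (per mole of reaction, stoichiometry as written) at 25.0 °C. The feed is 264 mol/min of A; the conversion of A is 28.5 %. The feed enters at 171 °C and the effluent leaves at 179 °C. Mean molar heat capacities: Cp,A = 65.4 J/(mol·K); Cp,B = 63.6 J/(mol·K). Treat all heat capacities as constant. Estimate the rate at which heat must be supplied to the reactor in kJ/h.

Extent of reaction ξ = 0.285 × 264 = 75.24 mol/min
Reaction term: ξ·ΔH°_rxn = 75.24 × 36.7 = 2761.3 kJ/min
Sensible, feed 171→25 °C: -2520.8 kJ/min
Outlet flows (mol/min): A 188.76, B 75.24
Sensible, products 25→179 °C: 2638 kJ/min
Q = ΔH = 2878.6 kJ/min = 47.976 kW
Heat supplied = 172710 kJ/h

Q_in = 173000 kJ/h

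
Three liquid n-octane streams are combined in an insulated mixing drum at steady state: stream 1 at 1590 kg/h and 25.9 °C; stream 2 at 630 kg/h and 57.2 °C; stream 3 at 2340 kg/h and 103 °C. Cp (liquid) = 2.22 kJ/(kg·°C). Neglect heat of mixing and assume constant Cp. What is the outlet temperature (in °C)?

Energy balance with Q = 0: Σ ṁᵢCp,ᵢ(T_out − Tᵢ) = 0
Σ ṁᵢCp,ᵢTᵢ = 1590×2.22×25.9 + 630×2.22×57.2 + 2340×2.22×103 = 706490
Σ ṁᵢCp,ᵢ = 1590×2.22 + 630×2.22 + 2340×2.22 = 10123
T_out = 706490 / 10123 = 69.789 °C

T_out = 69.8 °C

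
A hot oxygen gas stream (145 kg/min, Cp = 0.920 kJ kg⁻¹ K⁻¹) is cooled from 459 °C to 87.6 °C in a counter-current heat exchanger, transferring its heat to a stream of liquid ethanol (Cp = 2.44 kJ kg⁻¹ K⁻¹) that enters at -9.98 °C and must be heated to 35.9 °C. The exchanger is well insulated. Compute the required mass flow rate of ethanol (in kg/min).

Heat released by hot stream: Q = 145 × 0.920 × (459 − 87.6) = 49545 kJ/min
Energy balance on cold side (adiabatic exchanger): Q = ṁ_c·Cp_c·(T_c,out − T_c,in)
ṁ_c = 49545 / [2.44 × (35.9 − -9.98)] = 442.57 kg/min

ṁ_c = 443 kg/min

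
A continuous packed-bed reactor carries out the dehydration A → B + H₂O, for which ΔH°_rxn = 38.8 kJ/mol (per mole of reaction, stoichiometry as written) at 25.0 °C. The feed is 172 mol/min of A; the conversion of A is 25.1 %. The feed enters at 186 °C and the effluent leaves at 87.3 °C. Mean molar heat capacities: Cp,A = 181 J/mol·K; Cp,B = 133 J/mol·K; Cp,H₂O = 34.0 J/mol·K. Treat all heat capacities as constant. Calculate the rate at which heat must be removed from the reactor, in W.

Extent of reaction ξ = 0.251 × 172 = 43.172 mol/min
Reaction term: ξ·ΔH°_rxn = 43.172 × 38.8 = 1675.1 kJ/min
Sensible, feed 186→25 °C: -5012.3 kJ/min
Outlet flows (mol/min): A 128.83, B 43.172, H₂O 43.172
Sensible, products 25→87.3 °C: 1901.9 kJ/min
Q = ΔH = -1435.3 kJ/min = -23.922 kW
Heat removed = 23922 W

Q_out = 23900 W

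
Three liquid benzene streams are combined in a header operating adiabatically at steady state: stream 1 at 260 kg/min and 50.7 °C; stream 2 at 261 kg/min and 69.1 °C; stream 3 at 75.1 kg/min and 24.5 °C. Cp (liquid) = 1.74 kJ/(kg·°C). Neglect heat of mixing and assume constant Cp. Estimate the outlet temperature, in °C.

No heat crosses the boundary, so H_out = H_in.
Σ ṁᵢCp,ᵢTᵢ = 260×1.74×50.7 + 261×1.74×69.1 + 75.1×1.74×24.5 = 57519
Σ ṁᵢCp,ᵢ = 260×1.74 + 261×1.74 + 75.1×1.74 = 1037.2
T_out = 57519 / 1037.2 = 55.456 °C

T_out = 55.5 °C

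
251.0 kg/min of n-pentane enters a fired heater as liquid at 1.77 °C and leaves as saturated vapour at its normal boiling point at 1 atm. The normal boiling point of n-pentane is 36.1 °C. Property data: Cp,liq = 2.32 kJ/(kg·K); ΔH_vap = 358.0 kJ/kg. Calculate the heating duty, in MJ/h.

liquid 1.77→36.1 °C: 79.646 kJ/kg
vaporisation at 36.1 °C: 358 kJ/kg
Δh = 79.646 + 358 = 437.65 kJ/kg
Q = ṁ·Δh = 251.0 kg/min × 437.65 kJ/kg = 109850 kJ/min
|Q| = 1830.8 kW = 6590.9 MJ/h

Q = 6590 MJ/h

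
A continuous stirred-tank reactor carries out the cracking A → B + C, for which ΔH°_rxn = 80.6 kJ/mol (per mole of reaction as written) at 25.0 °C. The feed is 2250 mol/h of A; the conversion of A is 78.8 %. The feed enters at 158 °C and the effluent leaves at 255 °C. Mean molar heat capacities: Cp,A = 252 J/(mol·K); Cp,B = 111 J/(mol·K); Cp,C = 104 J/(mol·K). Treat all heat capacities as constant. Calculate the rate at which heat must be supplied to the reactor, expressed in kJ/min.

Q_in = 3050 kJ/min

Extent of reaction ξ = 0.788 × 2250 = 1773 mol/h
Reaction term: ξ·ΔH°_rxn = 1773 × 80.6 = 142900 kJ/h
Sensible, feed 158→25 °C: -75411 kJ/h
Outlet flows (mol/h): A 477, B 1773, C 1773
Sensible, products 25→255 °C: 115320 kJ/h
Q = ΔH = 182810 kJ/h = 50.782 kW
Heat supplied = 3046.9 kJ/min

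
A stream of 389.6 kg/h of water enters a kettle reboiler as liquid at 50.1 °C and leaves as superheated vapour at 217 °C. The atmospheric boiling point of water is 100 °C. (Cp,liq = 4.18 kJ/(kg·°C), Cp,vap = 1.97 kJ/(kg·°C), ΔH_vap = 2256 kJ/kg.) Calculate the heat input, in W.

liquid 50.1→100 °C: 208.58 kJ/kg
vaporisation at 100 °C: 2256 kJ/kg
vapour 100→217 °C: 230.49 kJ/kg
Δh = 208.58 + 2256 + 230.49 = 2695.1 kJ/kg
Q = ṁ·Δh = 389.6 kg/h × 2695.1 kJ/kg = 1.05e+06 kJ/h
|Q| = 291.67 kW = 291670 W

Q = 292000 W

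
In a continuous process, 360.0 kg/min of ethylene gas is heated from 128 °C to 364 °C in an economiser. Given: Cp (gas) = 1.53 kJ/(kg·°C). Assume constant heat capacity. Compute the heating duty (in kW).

Q = ṁ·Cp·ΔT = 360.0 × 1.53 × (364 − 128) = 129990 kJ/min
Converting: 129990 / 60 s = 2166.5 kW

Q = 2170 kW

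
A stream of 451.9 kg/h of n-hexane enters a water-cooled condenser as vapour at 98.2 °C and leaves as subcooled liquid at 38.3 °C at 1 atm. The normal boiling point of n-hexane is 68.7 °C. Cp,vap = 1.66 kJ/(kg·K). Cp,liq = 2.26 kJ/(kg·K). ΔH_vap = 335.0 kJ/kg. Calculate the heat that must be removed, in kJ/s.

vapour 98.2→68.7 °C: -48.97 kJ/kg
condensation at 68.7 °C: -335 kJ/kg
liquid 68.7→38.3 °C: -68.704 kJ/kg
Δh = -48.97 + -335 + -68.704 = -452.67 kJ/kg
Q = ṁ·Δh = 451.9 kg/h × -452.67 kJ/kg = -204560 kJ/h
|Q| = 56.823 kW

Q_c = 56.8 kJ/s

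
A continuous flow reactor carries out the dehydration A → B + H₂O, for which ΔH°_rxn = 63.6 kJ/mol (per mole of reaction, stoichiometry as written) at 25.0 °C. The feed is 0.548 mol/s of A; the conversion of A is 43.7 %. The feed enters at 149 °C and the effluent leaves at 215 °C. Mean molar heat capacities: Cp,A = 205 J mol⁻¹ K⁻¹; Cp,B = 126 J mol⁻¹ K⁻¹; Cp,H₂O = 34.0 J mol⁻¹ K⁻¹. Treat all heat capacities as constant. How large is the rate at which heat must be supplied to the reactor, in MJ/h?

Q_in = 74.2 MJ/h

Extent of reaction ξ = 0.437 × 0.548 = 0.23948 mol/s
Reaction term: ξ·ΔH°_rxn = 0.23948 × 63.6 = 15.231 kJ/s
Sensible, feed 149→25 °C: -13.93 kJ/s
Outlet flows (mol/s): A 0.30852, B 0.23948, H₂O 0.23948
Sensible, products 25→215 °C: 19.297 kJ/s
Q = ΔH = 20.598 kJ/s = 20.598 kW
Heat supplied = 74.151 MJ/h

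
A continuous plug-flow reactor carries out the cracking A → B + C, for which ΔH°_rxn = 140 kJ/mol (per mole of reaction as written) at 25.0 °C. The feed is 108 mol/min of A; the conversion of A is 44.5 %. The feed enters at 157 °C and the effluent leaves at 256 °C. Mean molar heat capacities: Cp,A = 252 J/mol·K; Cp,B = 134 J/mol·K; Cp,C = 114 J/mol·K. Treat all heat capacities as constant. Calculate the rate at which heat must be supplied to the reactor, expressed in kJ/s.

Extent of reaction ξ = 0.445 × 108 = 48.06 mol/min
Reaction term: ξ·ΔH°_rxn = 48.06 × 140 = 6728.4 kJ/min
Sensible, feed 157→25 °C: -3592.5 kJ/min
Outlet flows (mol/min): A 59.94, B 48.06, C 48.06
Sensible, products 25→256 °C: 6242.5 kJ/min
Q = ΔH = 9378.4 kJ/min = 156.31 kW
Heat supplied = 156.31 kJ/s

Q_in = 156 kJ/s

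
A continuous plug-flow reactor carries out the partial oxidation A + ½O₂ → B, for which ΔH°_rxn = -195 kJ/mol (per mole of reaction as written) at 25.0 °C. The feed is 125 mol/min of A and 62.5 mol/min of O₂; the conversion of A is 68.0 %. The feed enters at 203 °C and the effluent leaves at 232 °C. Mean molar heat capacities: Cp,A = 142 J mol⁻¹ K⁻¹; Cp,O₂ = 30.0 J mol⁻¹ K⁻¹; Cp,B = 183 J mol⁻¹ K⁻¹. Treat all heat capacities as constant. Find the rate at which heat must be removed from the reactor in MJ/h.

Q_out = 933 MJ/h

Extent of reaction ξ = 0.680 × 125 = 85 mol/min
Reaction term: ξ·ΔH°_rxn = 85 × -195 = -16575 kJ/min
Sensible, feed 203→25 °C: -3493.2 kJ/min
Outlet flows (mol/min): A 40, O₂ 20, B 85
Sensible, products 25→232 °C: 4519.8 kJ/min
Q = ΔH = -15548 kJ/min = -259.14 kW
Heat removed = 932.9 MJ/h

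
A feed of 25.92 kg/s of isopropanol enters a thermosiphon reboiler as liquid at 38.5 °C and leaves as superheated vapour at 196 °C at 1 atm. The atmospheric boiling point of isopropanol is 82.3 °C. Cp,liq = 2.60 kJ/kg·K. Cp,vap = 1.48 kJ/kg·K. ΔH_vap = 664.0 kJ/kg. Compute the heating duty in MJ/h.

liquid 38.5→82.3 °C: 113.88 kJ/kg
vaporisation at 82.3 °C: 664 kJ/kg
vapour 82.3→196 °C: 168.28 kJ/kg
Δh = 113.88 + 664 + 168.28 = 946.16 kJ/kg
Q = ṁ·Δh = 25.92 kg/s × 946.16 kJ/kg = 24524 kJ/s
|Q| = 24524 kW = 88288 MJ/h

Q = 88300 MJ/h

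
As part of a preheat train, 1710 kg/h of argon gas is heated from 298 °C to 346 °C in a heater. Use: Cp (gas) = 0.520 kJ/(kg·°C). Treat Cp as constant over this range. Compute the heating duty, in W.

Q = ṁ·Cp·ΔT = 1710 × 0.520 × (346 − 298) = 42682 kJ/h
Converting: 42682 / 3600 s = 11.856 kW
Heating duty = 11856 W

Q = 11900 W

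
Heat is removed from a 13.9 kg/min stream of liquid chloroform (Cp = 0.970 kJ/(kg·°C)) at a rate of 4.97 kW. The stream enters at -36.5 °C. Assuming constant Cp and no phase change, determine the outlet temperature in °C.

Q = 4.97 kW = 298.2 kJ/min
ΔT = Q/(ṁ·Cp) = 298.2/(13.9×0.970) = 22.117 K
T_out = -36.5 − 22.117 = -58.617 °C

T_out = -58.6 °C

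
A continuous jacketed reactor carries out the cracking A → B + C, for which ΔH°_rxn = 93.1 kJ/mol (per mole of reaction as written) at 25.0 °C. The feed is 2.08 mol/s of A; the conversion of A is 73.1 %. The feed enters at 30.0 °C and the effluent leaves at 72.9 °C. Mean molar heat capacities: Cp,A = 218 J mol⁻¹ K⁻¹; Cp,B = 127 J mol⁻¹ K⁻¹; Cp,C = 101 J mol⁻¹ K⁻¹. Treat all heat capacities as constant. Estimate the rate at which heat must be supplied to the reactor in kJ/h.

Extent of reaction ξ = 0.731 × 2.08 = 1.5205 mol/s
Reaction term: ξ·ΔH°_rxn = 1.5205 × 93.1 = 141.56 kJ/s
Sensible, feed 30.0→25 °C: -2.2672 kJ/s
Outlet flows (mol/s): A 0.55952, B 1.5205, C 1.5205
Sensible, products 25→72.9 °C: 22.448 kJ/s
Q = ΔH = 161.74 kJ/s = 161.74 kW
Heat supplied = 582260 kJ/h

Q_in = 582000 kJ/h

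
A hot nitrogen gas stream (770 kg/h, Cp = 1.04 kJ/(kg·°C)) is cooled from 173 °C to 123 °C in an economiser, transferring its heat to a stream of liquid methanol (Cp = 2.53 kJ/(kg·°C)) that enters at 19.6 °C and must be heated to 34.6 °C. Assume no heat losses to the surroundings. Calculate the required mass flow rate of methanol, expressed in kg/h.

ṁ_c = 1060 kg/h

Heat released by hot stream: Q = 770 × 1.04 × (173 − 123) = 40040 kJ/h
Energy balance on cold side (adiabatic exchanger): Q = ṁ_c·Cp_c·(T_c,out − T_c,in)
ṁ_c = 40040 / [2.53 × (34.6 − 19.6)] = 1055.1 kg/h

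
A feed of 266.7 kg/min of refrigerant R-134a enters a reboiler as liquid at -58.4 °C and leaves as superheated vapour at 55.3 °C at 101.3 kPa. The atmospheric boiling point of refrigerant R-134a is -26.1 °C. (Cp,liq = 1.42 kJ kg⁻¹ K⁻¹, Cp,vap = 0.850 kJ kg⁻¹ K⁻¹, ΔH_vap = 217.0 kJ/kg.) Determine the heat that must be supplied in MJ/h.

Q = 5310 MJ/h

liquid -58.4→-26.1 °C: 45.866 kJ/kg
vaporisation at -26.1 °C: 217 kJ/kg
vapour -26.1→55.3 °C: 69.19 kJ/kg
Δh = 45.866 + 217 + 69.19 = 332.06 kJ/kg
Q = ṁ·Δh = 266.7 kg/min × 332.06 kJ/kg = 88559 kJ/min
|Q| = 1476 kW = 5313.6 MJ/h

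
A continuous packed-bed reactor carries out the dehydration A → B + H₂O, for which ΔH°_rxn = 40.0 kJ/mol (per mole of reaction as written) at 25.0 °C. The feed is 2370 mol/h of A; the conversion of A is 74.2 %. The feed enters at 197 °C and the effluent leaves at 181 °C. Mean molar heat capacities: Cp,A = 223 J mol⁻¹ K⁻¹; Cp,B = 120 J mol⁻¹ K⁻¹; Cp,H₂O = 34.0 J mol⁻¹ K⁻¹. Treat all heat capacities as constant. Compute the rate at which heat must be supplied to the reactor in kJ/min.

Q_in = 716 kJ/min

Extent of reaction ξ = 0.742 × 2370 = 1758.5 mol/h
Reaction term: ξ·ΔH°_rxn = 1758.5 × 40.0 = 70342 kJ/h
Sensible, feed 197→25 °C: -90904 kJ/h
Outlet flows (mol/h): A 611.46, B 1758.5, H₂O 1758.5
Sensible, products 25→181 °C: 63519 kJ/h
Q = ΔH = 42957 kJ/h = 11.932 kW
Heat supplied = 715.94 kJ/min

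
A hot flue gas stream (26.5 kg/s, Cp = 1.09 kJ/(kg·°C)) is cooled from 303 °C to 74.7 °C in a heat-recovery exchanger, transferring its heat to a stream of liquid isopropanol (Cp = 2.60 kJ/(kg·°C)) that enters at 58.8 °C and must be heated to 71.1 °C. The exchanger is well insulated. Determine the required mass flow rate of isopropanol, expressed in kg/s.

ṁ_c = 206 kg/s

Heat released by hot stream: Q = 26.5 × 1.09 × (303 − 74.7) = 6594.4 kJ/s
Energy balance on cold side (adiabatic exchanger): Q = ṁ_c·Cp_c·(T_c,out − T_c,in)
ṁ_c = 6594.4 / [2.60 × (71.1 − 58.8)] = 206.21 kg/s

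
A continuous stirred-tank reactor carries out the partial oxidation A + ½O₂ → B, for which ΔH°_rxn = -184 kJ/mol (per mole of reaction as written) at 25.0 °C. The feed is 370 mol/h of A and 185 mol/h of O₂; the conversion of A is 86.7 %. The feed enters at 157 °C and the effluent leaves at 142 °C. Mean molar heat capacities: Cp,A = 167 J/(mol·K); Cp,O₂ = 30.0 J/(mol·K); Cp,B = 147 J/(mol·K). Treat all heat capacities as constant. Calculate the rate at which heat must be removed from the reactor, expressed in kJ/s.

Extent of reaction ξ = 0.867 × 370 = 320.79 mol/h
Reaction term: ξ·ΔH°_rxn = 320.79 × -184 = -59025 kJ/h
Sensible, feed 157→25 °C: -8888.9 kJ/h
Outlet flows (mol/h): A 49.21, O₂ 24.605, B 320.79
Sensible, products 25→142 °C: 6565.1 kJ/h
Q = ΔH = -61349 kJ/h = -17.041 kW
Heat removed = 17.041 kJ/s

Q_out = 17.0 kJ/s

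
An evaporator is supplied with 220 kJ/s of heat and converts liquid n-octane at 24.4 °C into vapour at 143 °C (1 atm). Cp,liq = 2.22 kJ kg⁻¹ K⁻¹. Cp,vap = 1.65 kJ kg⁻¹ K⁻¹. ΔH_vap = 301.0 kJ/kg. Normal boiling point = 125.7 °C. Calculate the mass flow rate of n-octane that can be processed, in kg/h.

Δh = 2.22×(125.7−24.4) + 301.0 + 1.65×(143−125.7) = 554.43 kJ/kg
Q = 220 kJ/s = 220 kJ/s = 792000 kJ/h
ṁ = Q/Δh = 792000 / 554.43 = 1428.5 kg/h

ṁ = 1430 kg/h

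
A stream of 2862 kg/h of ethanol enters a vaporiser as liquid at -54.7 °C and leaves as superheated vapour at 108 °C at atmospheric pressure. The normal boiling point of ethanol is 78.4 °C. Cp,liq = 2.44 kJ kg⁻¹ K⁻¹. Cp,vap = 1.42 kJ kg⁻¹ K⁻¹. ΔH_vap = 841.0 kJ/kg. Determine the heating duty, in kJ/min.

liquid -54.7→78.4 °C: 324.76 kJ/kg
vaporisation at 78.4 °C: 841 kJ/kg
vapour 78.4→108 °C: 42.032 kJ/kg
Δh = 324.76 + 841 + 42.032 = 1207.8 kJ/kg
Q = ṁ·Δh = 2862 kg/h × 1207.8 kJ/kg = 3.4567e+06 kJ/h
|Q| = 960.2 kW = 57612 kJ/min

Q = 57600 kJ/min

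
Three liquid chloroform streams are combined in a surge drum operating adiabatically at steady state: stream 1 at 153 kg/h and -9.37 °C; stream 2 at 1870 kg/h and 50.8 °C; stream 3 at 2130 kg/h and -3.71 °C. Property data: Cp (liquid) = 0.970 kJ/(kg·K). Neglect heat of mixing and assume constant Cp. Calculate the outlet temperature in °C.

Energy balance with Q = 0: Σ ṁᵢCp,ᵢ(T_out − Tᵢ) = 0
T_out = Σ ṁᵢCp,ᵢTᵢ / Σ ṁᵢCp,ᵢ
      = 83090 / 4028.4 = 20.626 °C

T_out = 20.6 °C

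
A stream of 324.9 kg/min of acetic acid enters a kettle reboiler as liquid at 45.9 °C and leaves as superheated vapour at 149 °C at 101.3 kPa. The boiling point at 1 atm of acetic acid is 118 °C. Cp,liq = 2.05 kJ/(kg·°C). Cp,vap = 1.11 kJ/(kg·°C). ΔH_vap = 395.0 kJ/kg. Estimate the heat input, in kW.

Q = 3130 kW

liquid 45.9→118 °C: 147.8 kJ/kg
vaporisation at 118 °C: 395 kJ/kg
vapour 118→149 °C: 34.41 kJ/kg
Δh = 147.8 + 395 + 34.41 = 577.22 kJ/kg
Q = ṁ·Δh = 324.9 kg/min × 577.22 kJ/kg = 187540 kJ/min
|Q| = 3125.6 kW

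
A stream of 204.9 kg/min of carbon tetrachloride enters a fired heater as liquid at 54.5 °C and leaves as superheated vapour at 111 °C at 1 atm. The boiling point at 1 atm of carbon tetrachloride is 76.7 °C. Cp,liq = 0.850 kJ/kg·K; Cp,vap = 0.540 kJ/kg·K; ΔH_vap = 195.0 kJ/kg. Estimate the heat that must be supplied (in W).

liquid 54.5→76.7 °C: 18.87 kJ/kg
vaporisation at 76.7 °C: 195 kJ/kg
vapour 76.7→111 °C: 18.522 kJ/kg
Δh = 18.87 + 195 + 18.522 = 232.39 kJ/kg
Q = ṁ·Δh = 204.9 kg/min × 232.39 kJ/kg = 47617 kJ/min
|Q| = 793.62 kW = 793620 W

Q = 794000 W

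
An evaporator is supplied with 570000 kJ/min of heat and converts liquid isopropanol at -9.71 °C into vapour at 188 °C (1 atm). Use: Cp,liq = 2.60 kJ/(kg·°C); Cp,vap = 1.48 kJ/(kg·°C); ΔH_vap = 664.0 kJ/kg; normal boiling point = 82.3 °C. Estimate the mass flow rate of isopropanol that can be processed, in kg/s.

Δh = 2.60×(82.3−-9.71) + 664.0 + 1.48×(188−82.3) = 1059.7 kJ/kg
Q = 570000 kJ/min = 9500 kJ/s = 9500 kJ/s
ṁ = Q/Δh = 9500 / 1059.7 = 8.9651 kg/s

ṁ = 8.97 kg/s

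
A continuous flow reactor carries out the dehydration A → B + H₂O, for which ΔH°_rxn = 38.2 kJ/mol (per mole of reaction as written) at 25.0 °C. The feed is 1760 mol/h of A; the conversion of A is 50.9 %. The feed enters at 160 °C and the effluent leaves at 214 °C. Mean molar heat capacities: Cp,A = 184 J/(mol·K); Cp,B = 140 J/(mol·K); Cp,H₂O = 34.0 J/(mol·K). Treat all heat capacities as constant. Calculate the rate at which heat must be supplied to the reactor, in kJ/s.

Extent of reaction ξ = 0.509 × 1760 = 895.84 mol/h
Reaction term: ξ·ΔH°_rxn = 895.84 × 38.2 = 34221 kJ/h
Sensible, feed 160→25 °C: -43718 kJ/h
Outlet flows (mol/h): A 864.16, B 895.84, H₂O 895.84
Sensible, products 25→214 °C: 59513 kJ/h
Q = ΔH = 50015 kJ/h = 13.893 kW
Heat supplied = 13.893 kJ/s

Q_in = 13.9 kJ/s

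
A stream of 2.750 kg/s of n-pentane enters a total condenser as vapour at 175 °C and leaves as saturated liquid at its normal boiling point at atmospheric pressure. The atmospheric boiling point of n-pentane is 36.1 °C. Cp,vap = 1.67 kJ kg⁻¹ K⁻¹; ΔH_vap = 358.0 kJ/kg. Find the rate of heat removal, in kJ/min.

vapour 175→36.1 °C: -231.96 kJ/kg
condensation at 36.1 °C: -358 kJ/kg
Δh = -231.96 + -358 = -589.96 kJ/kg
Q = ṁ·Δh = 2.750 kg/s × -589.96 kJ/kg = -1622.4 kJ/s
|Q| = 1622.4 kW = 97344 kJ/min

Q_c = 97300 kJ/min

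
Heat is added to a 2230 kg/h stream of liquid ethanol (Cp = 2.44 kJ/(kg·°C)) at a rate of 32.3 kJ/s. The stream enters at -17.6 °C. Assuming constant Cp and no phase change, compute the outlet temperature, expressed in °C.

Q = 32.3 kJ/s = 116280 kJ/h
ΔT = Q/(ṁ·Cp) = 116280/(2230×2.44) = 21.37 K
T_out = -17.6 + 21.37 = 3.7703 °C

T_out = 3.77 °C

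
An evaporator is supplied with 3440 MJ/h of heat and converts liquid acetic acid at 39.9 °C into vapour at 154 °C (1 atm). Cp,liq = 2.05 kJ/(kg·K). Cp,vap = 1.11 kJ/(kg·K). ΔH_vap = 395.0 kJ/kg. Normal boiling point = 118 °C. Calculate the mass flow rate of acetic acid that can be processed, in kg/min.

Δh = 2.05×(118−39.9) + 395.0 + 1.11×(154−118) = 595.07 kJ/kg
Q = 3440 MJ/h = 955.56 kJ/s = 57333 kJ/min
ṁ = Q/Δh = 57333 / 595.07 = 96.348 kg/min

ṁ = 96.3 kg/min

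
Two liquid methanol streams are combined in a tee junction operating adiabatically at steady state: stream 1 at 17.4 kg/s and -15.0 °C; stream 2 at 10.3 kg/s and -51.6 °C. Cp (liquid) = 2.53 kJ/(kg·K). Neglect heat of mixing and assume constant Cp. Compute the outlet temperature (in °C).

T_out = -28.6 °C

Adiabatic, steady state ⇒ Σ ṁᵢCp,ᵢ(T_out − Tᵢ) = 0
Σ ṁᵢCp,ᵢTᵢ = 17.4×2.53×-15.0 + 10.3×2.53×-51.6 = -2005
Σ ṁᵢCp,ᵢ = 17.4×2.53 + 10.3×2.53 = 70.081
T_out = -2005 / 70.081 = -28.609 °C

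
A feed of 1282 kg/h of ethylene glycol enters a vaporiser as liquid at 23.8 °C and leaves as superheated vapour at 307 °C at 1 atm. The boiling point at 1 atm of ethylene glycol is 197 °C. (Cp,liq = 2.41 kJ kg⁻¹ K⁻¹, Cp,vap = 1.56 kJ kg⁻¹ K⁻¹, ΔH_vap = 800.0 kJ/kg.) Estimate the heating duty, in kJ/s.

liquid 23.8→197 °C: 417.41 kJ/kg
vaporisation at 197 °C: 800 kJ/kg
vapour 197→307 °C: 171.6 kJ/kg
Δh = 417.41 + 800 + 171.6 = 1389 kJ/kg
Q = ṁ·Δh = 1282 kg/h × 1389 kJ/kg = 1.7807e+06 kJ/h
|Q| = 494.64 kW

Q = 495 kJ/s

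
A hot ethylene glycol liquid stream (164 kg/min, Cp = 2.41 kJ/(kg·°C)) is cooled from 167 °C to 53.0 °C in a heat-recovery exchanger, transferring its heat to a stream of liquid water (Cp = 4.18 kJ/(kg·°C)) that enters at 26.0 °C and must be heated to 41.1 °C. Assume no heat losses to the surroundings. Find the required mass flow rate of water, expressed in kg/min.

ṁ_c = 714 kg/min

Heat released by hot stream: Q = 164 × 2.41 × (167 − 53.0) = 45057 kJ/min
Energy balance on cold side (adiabatic exchanger): Q = ṁ_c·Cp_c·(T_c,out − T_c,in)
ṁ_c = 45057 / [4.18 × (41.1 − 26.0)] = 713.86 kg/min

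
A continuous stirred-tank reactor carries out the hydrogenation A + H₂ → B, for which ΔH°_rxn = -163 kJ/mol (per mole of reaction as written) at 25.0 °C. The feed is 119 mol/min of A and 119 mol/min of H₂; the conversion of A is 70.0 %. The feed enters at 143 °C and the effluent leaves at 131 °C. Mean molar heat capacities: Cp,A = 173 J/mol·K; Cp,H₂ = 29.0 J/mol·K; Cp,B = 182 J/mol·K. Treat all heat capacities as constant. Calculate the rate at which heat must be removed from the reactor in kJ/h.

Extent of reaction ξ = 0.700 × 119 = 83.3 mol/min
Reaction term: ξ·ΔH°_rxn = 83.3 × -163 = -13578 kJ/min
Sensible, feed 143→25 °C: -2836.5 kJ/min
Outlet flows (mol/min): A 35.7, H₂ 35.7, B 83.3
Sensible, products 25→131 °C: 2371.4 kJ/min
Q = ΔH = -14043 kJ/min = -234.05 kW
Heat removed = 842580 kJ/h

Q_out = 843000 kJ/h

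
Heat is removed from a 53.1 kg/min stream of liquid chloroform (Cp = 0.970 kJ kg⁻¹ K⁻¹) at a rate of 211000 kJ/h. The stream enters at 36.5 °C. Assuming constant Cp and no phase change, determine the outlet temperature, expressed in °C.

Q = 211000 kJ/h = 3516.7 kJ/min
ΔT = Q/(ṁ·Cp) = 3516.7/(53.1×0.970) = 68.276 K
T_out = 36.5 − 68.276 = -31.776 °C

T_out = -31.8 °C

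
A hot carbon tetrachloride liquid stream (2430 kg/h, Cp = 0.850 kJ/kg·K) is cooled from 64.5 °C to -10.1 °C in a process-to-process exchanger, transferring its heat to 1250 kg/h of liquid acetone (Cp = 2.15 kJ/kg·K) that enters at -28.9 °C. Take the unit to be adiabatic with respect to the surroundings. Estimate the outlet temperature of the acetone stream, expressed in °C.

Heat released by hot stream: Q = 2430 × 0.850 × (64.5 − -10.1) = 154090 kJ/h
Energy balance on cold side (adiabatic exchanger): Q = ṁ_c·Cp_c·(T_c,out − T_c,in)
T_c,out = -28.9 + 154090/(1250 × 2.15) = 28.434 °C

T_c,out = 28.4 °C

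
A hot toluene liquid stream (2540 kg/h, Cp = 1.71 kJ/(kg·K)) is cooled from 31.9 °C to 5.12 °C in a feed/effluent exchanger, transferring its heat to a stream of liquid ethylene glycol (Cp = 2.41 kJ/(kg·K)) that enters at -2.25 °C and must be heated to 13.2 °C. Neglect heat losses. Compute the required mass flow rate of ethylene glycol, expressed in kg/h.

ṁ_c = 3120 kg/h

Heat released by hot stream: Q = 2540 × 1.71 × (31.9 − 5.12) = 116320 kJ/h
Energy balance on cold side (adiabatic exchanger): Q = ṁ_c·Cp_c·(T_c,out − T_c,in)
ṁ_c = 116320 / [2.41 × (13.2 − -2.25)] = 3123.9 kg/h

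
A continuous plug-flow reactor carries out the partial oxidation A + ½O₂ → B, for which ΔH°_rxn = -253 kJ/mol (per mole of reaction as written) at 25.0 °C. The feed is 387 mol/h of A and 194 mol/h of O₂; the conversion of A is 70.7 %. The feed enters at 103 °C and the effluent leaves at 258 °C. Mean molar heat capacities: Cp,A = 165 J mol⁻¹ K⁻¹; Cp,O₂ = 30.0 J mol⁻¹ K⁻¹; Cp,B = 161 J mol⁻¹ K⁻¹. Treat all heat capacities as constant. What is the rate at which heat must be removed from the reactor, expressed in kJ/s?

Extent of reaction ξ = 0.707 × 387 = 273.61 mol/h
Reaction term: ξ·ΔH°_rxn = 273.61 × -253 = -69223 kJ/h
Sensible, feed 103→25 °C: -5434.6 kJ/h
Outlet flows (mol/h): A 113.39, O₂ 57.196, B 273.61
Sensible, products 25→258 °C: 15023 kJ/h
Q = ΔH = -59635 kJ/h = -16.565 kW
Heat removed = 16.565 kJ/s

Q_out = 16.6 kJ/s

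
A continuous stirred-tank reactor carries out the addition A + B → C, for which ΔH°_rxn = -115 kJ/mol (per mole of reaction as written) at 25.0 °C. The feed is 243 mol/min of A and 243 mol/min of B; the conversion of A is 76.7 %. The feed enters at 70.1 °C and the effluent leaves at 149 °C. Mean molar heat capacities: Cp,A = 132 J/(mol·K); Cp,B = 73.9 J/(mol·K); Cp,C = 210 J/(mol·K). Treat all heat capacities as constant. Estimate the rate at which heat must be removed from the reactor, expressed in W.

Q_out = 290000 W

Extent of reaction ξ = 0.767 × 243 = 186.38 mol/min
Reaction term: ξ·ΔH°_rxn = 186.38 × -115 = -21434 kJ/min
Sensible, feed 70.1→25 °C: -2256.5 kJ/min
Outlet flows (mol/min): A 56.619, B 56.619, C 186.38
Sensible, products 25→149 °C: 6298.9 kJ/min
Q = ΔH = -17391 kJ/min = -289.86 kW
Heat removed = 289860 W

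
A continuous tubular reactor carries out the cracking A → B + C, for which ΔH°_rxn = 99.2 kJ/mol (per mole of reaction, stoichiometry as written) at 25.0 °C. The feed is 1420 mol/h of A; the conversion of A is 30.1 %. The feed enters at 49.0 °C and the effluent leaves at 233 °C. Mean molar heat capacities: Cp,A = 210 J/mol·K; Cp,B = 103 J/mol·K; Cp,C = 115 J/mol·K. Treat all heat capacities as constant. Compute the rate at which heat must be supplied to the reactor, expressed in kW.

Extent of reaction ξ = 0.301 × 1420 = 427.42 mol/h
Reaction term: ξ·ΔH°_rxn = 427.42 × 99.2 = 42400 kJ/h
Sensible, feed 49.0→25 °C: -7156.8 kJ/h
Outlet flows (mol/h): A 992.58, B 427.42, C 427.42
Sensible, products 25→233 °C: 62737 kJ/h
Q = ΔH = 97980 kJ/h = 27.217 kW
Heat supplied = 27.217 kW

Q_in = 27.2 kW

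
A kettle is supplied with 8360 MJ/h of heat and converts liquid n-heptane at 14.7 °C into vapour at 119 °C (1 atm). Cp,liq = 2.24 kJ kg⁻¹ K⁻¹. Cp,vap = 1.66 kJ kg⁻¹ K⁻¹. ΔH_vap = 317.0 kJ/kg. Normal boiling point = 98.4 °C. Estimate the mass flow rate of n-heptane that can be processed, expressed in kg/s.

ṁ = 4.31 kg/s

Δh = 2.24×(98.4−14.7) + 317.0 + 1.66×(119−98.4) = 538.68 kJ/kg
Q = 8360 MJ/h = 2322.2 kJ/s = 2322.2 kJ/s
ṁ = Q/Δh = 2322.2 / 538.68 = 4.3109 kg/s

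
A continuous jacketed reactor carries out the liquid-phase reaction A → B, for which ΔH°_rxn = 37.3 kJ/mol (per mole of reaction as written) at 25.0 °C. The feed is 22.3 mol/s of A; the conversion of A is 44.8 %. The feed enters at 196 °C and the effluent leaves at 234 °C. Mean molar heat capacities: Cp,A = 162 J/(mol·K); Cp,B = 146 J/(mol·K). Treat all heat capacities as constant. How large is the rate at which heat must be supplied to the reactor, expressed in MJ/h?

Extent of reaction ξ = 0.448 × 22.3 = 9.9904 mol/s
Reaction term: ξ·ΔH°_rxn = 9.9904 × 37.3 = 372.64 kJ/s
Sensible, feed 196→25 °C: -617.75 kJ/s
Outlet flows (mol/s): A 12.31, B 9.9904
Sensible, products 25→234 °C: 721.63 kJ/s
Q = ΔH = 476.51 kJ/s = 476.51 kW
Heat supplied = 1715.4 MJ/h

Q_in = 1720 MJ/h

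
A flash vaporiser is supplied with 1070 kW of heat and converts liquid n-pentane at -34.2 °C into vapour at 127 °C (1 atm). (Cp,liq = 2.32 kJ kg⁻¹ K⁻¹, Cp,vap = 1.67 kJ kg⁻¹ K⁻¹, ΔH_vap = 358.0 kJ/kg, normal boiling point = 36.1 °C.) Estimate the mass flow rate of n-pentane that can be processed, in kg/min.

Δh = 2.32×(36.1−-34.2) + 358.0 + 1.67×(127−36.1) = 672.9 kJ/kg
Q = 1070 kW = 1070 kJ/s = 64200 kJ/min
ṁ = Q/Δh = 64200 / 672.9 = 95.408 kg/min

ṁ = 95.4 kg/min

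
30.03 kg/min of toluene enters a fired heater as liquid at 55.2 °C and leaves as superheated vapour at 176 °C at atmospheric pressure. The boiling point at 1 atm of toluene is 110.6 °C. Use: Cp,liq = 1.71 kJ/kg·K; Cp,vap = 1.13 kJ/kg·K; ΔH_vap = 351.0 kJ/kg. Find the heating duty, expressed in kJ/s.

Q = 260 kJ/s

liquid 55.2→110.6 °C: 94.734 kJ/kg
vaporisation at 110.6 °C: 351 kJ/kg
vapour 110.6→176 °C: 73.902 kJ/kg
Δh = 94.734 + 351 + 73.902 = 519.64 kJ/kg
Q = ṁ·Δh = 30.03 kg/min × 519.64 kJ/kg = 15605 kJ/min
|Q| = 260.08 kW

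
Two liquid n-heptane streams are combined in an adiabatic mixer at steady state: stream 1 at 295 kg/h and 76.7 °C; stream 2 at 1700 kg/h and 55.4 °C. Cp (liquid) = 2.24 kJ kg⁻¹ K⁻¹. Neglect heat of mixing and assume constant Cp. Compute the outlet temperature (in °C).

Energy balance with Q = 0: Σ ṁᵢCp,ᵢ(T_out − Tᵢ) = 0
Σ ṁᵢCp,ᵢTᵢ = 295×2.24×76.7 + 1700×2.24×55.4 = 261650
Σ ṁᵢCp,ᵢ = 295×2.24 + 1700×2.24 = 4468.8
T_out = 261650 / 4468.8 = 58.55 °C

T_out = 58.5 °C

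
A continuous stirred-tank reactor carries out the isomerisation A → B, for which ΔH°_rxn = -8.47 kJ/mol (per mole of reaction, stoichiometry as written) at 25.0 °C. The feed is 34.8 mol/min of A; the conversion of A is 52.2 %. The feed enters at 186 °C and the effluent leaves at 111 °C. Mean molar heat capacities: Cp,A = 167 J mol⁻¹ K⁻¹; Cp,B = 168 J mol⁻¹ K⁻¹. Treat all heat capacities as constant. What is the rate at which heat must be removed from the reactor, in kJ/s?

Q_out = 9.80 kJ/s

Extent of reaction ξ = 0.522 × 34.8 = 18.166 mol/min
Reaction term: ξ·ΔH°_rxn = 18.166 × -8.47 = -153.86 kJ/min
Sensible, feed 186→25 °C: -935.67 kJ/min
Outlet flows (mol/min): A 16.634, B 18.166
Sensible, products 25→111 °C: 501.36 kJ/min
Q = ΔH = -588.17 kJ/min = -9.8028 kW
Heat removed = 9.8028 kJ/s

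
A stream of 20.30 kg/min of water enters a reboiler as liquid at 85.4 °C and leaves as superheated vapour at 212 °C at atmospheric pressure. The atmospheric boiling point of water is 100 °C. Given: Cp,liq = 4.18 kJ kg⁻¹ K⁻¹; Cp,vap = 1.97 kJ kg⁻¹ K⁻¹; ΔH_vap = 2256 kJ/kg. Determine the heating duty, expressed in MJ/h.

liquid 85.4→100 °C: 61.028 kJ/kg
vaporisation at 100 °C: 2256 kJ/kg
vapour 100→212 °C: 220.64 kJ/kg
Δh = 61.028 + 2256 + 220.64 = 2537.7 kJ/kg
Q = ṁ·Δh = 20.30 kg/min × 2537.7 kJ/kg = 51515 kJ/min
|Q| = 858.58 kW = 3090.9 MJ/h

Q = 3090 MJ/h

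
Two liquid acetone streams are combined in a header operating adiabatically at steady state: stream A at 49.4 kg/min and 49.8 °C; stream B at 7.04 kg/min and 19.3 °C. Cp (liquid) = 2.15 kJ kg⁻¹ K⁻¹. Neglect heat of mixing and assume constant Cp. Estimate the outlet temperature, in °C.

T_out = 46.0 °C

Energy balance with Q = 0: Σ ṁᵢCp,ᵢ(T_out − Tᵢ) = 0
Σ ṁᵢCp,ᵢTᵢ = 49.4×2.15×49.8 + 7.04×2.15×19.3 = 5581.4
Σ ṁᵢCp,ᵢ = 49.4×2.15 + 7.04×2.15 = 121.35
T_out = 5581.4 / 121.35 = 45.996 °C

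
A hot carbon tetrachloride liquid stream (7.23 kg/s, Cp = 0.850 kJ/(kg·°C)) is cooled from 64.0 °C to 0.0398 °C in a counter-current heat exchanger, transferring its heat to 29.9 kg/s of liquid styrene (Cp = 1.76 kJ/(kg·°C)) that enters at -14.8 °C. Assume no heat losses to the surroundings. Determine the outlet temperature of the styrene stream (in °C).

T_c,out = -7.33 °C

Heat released by hot stream: Q = 7.23 × 0.850 × (64.0 − 0.0398) = 393.07 kJ/s
Energy balance on cold side (adiabatic exchanger): Q = ṁ_c·Cp_c·(T_c,out − T_c,in)
T_c,out = -14.8 + 393.07/(29.9 × 1.76) = -7.3306 °C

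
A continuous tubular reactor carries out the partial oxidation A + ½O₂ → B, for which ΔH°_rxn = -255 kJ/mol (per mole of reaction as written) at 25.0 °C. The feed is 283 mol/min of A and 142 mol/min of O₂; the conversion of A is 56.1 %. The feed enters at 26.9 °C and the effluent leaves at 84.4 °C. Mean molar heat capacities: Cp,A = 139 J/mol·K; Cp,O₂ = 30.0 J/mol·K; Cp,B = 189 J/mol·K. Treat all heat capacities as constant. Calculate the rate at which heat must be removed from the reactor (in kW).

Q_out = 627 kW

Extent of reaction ξ = 0.561 × 283 = 158.76 mol/min
Reaction term: ξ·ΔH°_rxn = 158.76 × -255 = -40485 kJ/min
Sensible, feed 26.9→25 °C: -82.834 kJ/min
Outlet flows (mol/min): A 124.24, O₂ 62.618, B 158.76
Sensible, products 25→84.4 °C: 2919.7 kJ/min
Q = ΔH = -37648 kJ/min = -627.46 kW
Heat removed = 627.46 kW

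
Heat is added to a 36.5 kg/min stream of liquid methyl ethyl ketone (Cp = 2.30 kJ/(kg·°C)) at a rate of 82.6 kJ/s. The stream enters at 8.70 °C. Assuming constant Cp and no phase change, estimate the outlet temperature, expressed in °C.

Q = 82.6 kJ/s = 4956 kJ/min
ΔT = Q/(ṁ·Cp) = 4956/(36.5×2.30) = 59.035 K
T_out = 8.70 + 59.035 = 67.735 °C

T_out = 67.7 °C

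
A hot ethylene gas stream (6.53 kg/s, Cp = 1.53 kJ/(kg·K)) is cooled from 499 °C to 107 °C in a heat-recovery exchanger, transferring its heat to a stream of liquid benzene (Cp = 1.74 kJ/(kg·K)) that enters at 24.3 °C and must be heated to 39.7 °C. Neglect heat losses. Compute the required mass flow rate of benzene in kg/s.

ṁ_c = 146 kg/s

Heat released by hot stream: Q = 6.53 × 1.53 × (499 − 107) = 3916.4 kJ/s
Energy balance on cold side (adiabatic exchanger): Q = ṁ_c·Cp_c·(T_c,out − T_c,in)
ṁ_c = 3916.4 / [1.74 × (39.7 − 24.3)] = 146.16 kg/s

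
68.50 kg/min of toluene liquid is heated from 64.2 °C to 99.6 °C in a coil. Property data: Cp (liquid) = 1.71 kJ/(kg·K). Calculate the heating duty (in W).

Q = 69100 W

Q = ṁ·Cp·ΔT = 68.50 × 1.71 × (99.6 − 64.2) = 4146.6 kJ/min
Converting: 4146.6 / 60 s = 69.11 kW
Heating duty = 69110 W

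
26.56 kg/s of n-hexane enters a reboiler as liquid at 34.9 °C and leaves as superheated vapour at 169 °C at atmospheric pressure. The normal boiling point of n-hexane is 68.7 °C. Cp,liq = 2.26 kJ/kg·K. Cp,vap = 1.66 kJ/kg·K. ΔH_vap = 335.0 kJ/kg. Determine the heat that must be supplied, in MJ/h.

Q = 55300 MJ/h

liquid 34.9→68.7 °C: 76.388 kJ/kg
vaporisation at 68.7 °C: 335 kJ/kg
vapour 68.7→169 °C: 166.5 kJ/kg
Δh = 76.388 + 335 + 166.5 = 577.89 kJ/kg
Q = ṁ·Δh = 26.56 kg/s × 577.89 kJ/kg = 15349 kJ/s
|Q| = 15349 kW = 55255 MJ/h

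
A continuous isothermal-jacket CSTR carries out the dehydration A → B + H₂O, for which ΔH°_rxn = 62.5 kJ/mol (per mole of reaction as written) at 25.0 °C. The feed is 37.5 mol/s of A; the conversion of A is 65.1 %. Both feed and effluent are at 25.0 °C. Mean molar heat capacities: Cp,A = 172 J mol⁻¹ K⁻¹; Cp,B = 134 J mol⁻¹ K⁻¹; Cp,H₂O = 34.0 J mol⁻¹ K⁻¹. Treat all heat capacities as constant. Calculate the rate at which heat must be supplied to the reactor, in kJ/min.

Extent of reaction ξ = 0.651 × 37.5 = 24.413 mol/s
Reaction term: ξ·ΔH°_rxn = 24.413 × 62.5 = 1525.8 kJ/s
Q = ΔH = 1525.8 kJ/s = 1525.8 kW
Heat supplied = 91547 kJ/min

Q_in = 91500 kJ/min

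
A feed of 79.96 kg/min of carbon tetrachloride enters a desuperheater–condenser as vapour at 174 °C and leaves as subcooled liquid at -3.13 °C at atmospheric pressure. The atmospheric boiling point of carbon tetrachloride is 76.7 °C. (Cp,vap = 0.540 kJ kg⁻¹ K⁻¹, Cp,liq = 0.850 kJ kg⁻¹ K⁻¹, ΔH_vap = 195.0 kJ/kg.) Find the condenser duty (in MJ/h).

Q_c = 1510 MJ/h

vapour 174→76.7 °C: -52.542 kJ/kg
condensation at 76.7 °C: -195 kJ/kg
liquid 76.7→-3.13 °C: -67.855 kJ/kg
Δh = -52.542 + -195 + -67.855 = -315.4 kJ/kg
Q = ṁ·Δh = 79.96 kg/min × -315.4 kJ/kg = -25219 kJ/min
|Q| = 420.32 kW = 1513.2 MJ/h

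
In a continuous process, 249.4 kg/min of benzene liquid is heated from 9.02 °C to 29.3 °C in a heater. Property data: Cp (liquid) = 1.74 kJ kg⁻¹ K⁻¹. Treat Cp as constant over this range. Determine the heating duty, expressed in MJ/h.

Q = ṁ·Cp·ΔT = 249.4 × 1.74 × (29.3 − 9.02) = 8800.6 kJ/min
Converting: 8800.6 / 60 s = 146.68 kW
Heating duty = 528.04 MJ/h

Q = 528 MJ/h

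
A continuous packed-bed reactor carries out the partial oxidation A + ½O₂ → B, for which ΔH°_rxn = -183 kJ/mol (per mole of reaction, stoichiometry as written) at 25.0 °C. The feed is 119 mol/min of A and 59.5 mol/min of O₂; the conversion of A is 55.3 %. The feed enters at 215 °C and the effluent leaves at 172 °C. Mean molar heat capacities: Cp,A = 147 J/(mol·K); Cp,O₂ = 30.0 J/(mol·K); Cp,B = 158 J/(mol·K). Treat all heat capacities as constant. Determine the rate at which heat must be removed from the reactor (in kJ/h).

Q_out = 775000 kJ/h

Extent of reaction ξ = 0.553 × 119 = 65.807 mol/min
Reaction term: ξ·ΔH°_rxn = 65.807 × -183 = -12043 kJ/min
Sensible, feed 215→25 °C: -3662.8 kJ/min
Outlet flows (mol/min): A 53.193, O₂ 26.596, B 65.807
Sensible, products 25→172 °C: 2795.2 kJ/min
Q = ΔH = -12910 kJ/min = -215.17 kW
Heat removed = 774620 kJ/h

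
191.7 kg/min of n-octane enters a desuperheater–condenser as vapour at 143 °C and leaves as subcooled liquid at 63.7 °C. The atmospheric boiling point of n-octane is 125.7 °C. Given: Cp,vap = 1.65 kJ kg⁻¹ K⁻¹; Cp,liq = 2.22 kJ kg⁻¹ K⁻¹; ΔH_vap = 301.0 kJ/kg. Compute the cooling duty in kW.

vapour 143→125.7 °C: -28.545 kJ/kg
condensation at 125.7 °C: -301 kJ/kg
liquid 125.7→63.7 °C: -137.64 kJ/kg
Δh = -28.545 + -301 + -137.64 = -467.19 kJ/kg
Q = ṁ·Δh = 191.7 kg/min × -467.19 kJ/kg = -89559 kJ/min
|Q| = 1492.7 kW

Q_c = 1490 kW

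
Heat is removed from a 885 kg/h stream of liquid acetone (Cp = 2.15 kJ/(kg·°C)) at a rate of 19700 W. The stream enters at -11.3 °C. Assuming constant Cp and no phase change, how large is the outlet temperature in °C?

Q = 19700 W = 70920 kJ/h
ΔT = Q/(ṁ·Cp) = 70920/(885×2.15) = 37.272 K
T_out = -11.3 − 37.272 = -48.572 °C

T_out = -48.6 °C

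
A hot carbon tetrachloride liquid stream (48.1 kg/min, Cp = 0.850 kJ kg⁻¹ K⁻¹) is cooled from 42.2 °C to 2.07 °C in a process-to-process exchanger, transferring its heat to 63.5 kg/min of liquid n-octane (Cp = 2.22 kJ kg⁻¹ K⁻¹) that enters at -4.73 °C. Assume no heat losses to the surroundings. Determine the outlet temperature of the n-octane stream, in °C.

T_c,out = 6.91 °C

Heat released by hot stream: Q = 48.1 × 0.850 × (42.2 − 2.07) = 1640.7 kJ/min
Energy balance on cold side (adiabatic exchanger): Q = ṁ_c·Cp_c·(T_c,out − T_c,in)
T_c,out = -4.73 + 1640.7/(63.5 × 2.22) = 6.9088 °C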